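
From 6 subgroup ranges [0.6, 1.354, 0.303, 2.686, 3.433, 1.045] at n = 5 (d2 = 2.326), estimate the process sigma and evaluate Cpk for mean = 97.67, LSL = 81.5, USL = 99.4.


R_bar = (0.6 + 1.354 + 0.303 + 2.686 + 3.433 + 1.045) / 6 = 1.5701667
sigma = R_bar / d2 = 1.5701667 / 2.326 = 0.67505017
Cp = (USL - LSL)/(6*sigma) = (99.4 - 81.5)/(6*0.67505017) = 4.4194
Cpu = (99.4 - 97.67)/(3*0.67505017) = 0.8543
Cpl = (97.67 - 81.5)/(3*0.67505017) = 7.9846
Cpk = min(Cpu, Cpl) = 0.8543

0.8543


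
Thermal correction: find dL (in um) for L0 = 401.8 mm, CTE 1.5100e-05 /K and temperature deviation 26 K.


dL = L * alpha * dT
= 401.8 * 1.5100e-05 * 26
= 0.1577467 mm
dL_um = 0.1577467 * 1000 = 157.7467 um

157.7467


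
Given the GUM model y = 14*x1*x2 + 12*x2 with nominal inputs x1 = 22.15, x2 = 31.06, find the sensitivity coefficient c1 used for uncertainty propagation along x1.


y = 14*x1*x2 + 12*x2
dy/dx1 = 14*x2
Evaluate at x2 = 31.06: c1 = 14 * 31.06
c1 = 434.8400

434.8400


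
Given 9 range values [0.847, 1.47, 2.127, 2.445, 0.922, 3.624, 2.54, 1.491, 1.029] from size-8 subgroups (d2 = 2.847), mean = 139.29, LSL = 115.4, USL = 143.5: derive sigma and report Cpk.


R_bar = (0.847 + 1.47 + 2.127 + 2.445 + 0.922 + 3.624 + 2.54 + 1.491 + 1.029) / 9 = 1.8327778
sigma = R_bar / d2 = 1.8327778 / 2.847 = 0.64375757
Cp = (USL - LSL)/(6*sigma) = (143.5 - 115.4)/(6*0.64375757) = 7.2750
Cpu = (143.5 - 139.29)/(3*0.64375757) = 2.1799
Cpl = (139.29 - 115.4)/(3*0.64375757) = 12.3701
Cpk = min(Cpu, Cpl) = 2.1799

2.1799


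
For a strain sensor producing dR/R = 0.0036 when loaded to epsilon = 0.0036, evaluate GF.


GF = (dR/R) / epsilon
= 0.0036 / 0.0036
= 1.0000

1.0000


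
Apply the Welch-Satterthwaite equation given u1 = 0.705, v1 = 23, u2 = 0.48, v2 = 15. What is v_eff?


uc = sqrt(u1^2 + u2^2) = sqrt(0.705^2 + 0.48^2) = 0.85289214
v_eff = uc^4 / (u1^4/v1 + u2^4/v2)
= 0.85289214^4 / (0.705^4/23 + 0.48^4/15)
= 0.52914713 / 0.014279546
v_eff = 37.0563

37.0563


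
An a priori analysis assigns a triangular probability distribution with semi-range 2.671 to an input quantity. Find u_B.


u_B = half_width / sqrt(6)
u_B = 2.671 / 2.4494897
u_B = 1.0904

1.0904


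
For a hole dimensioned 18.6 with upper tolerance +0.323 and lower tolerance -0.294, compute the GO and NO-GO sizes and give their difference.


GO = nominal - lower_tol (smallest hole = maximum material condition)
GO = 18.6 - 0.294 = 18.306
NO-GO = nominal + upper_tol (largest hole = least material condition)
NO-GO = 18.6 + 0.323 = 18.923
spread = NO-GO - GO = 18.923 - 18.306 = 0.6170

0.6170


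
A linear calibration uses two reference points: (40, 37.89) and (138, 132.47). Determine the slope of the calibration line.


slope = (y2 - y1) / (x2 - x1)
= (132.47 - 37.89) / (138 - 40)
= 94.5800 / 98
= 0.9651

0.9651


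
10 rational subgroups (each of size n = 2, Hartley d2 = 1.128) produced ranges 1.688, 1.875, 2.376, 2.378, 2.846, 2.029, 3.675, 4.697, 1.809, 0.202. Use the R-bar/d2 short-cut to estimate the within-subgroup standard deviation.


R_bar = (1.688 + 1.875 + 2.376 + 2.378 + 2.846 + 2.029 + 3.675 + 4.697 + 1.809 + 0.202) / 10
R_bar = 23.575 / 10 = 2.3575
sigma_hat = R_bar / d2 = 2.3575 / 1.128 = 2.0900

2.0900


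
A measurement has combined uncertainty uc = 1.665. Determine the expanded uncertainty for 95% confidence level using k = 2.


U = k * uc
U = 2 * 1.665
U = 3.3300

3.3300


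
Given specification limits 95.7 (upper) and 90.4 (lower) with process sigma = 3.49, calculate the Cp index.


Cp = (USL - LSL) / (6 * sigma)
= (95.7 - 90.4) / (6 * 3.49)
= 5.3000 / 20.9400
= 0.2531

0.2531


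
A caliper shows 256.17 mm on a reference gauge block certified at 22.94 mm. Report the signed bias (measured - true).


Systematic error = measured - true
= 256.17 - 22.94
= 233.2300

233.2300


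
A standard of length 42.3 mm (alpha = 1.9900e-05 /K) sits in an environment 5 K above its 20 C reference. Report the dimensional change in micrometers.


dL = L * alpha * dT
= 42.3 * 1.9900e-05 * 5
= 0.0042088 mm
dL_um = 0.0042088 * 1000 = 4.2088 um

4.2088


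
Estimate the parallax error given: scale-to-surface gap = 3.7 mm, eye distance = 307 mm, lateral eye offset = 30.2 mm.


error = h * offset / d
= 3.7 * 30.2 / 307
= 0.3640

0.3640


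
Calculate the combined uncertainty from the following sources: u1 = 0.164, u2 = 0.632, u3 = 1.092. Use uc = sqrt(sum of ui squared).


uc = sqrt(0.164^2 + 0.632^2 + 1.092^2)
uc = sqrt(1.618784)
uc = 1.2723

1.2723


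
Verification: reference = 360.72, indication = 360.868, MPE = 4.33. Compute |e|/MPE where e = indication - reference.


e = indication - reference = 360.868 - 360.72 = 0.1480
|e| = 0.1480
ratio = |e| / MPE = 0.1480 / 4.33
ratio = 0.0342

0.0342


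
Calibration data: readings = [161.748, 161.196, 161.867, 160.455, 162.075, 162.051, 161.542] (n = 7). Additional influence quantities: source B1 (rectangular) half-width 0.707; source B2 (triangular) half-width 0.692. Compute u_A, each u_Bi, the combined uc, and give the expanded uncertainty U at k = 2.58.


mean = (161.748 + 161.196 + 161.867 + 160.455 + 162.075 + 162.051 + 161.542) / 7 = 161.562
s = sqrt(sum((x - mean)^2)/(n-1)) = 0.57586399
u_A = s / sqrt(n) = 0.57586399 / sqrt(7) = 0.21765613
u_B1 = 0.707 / sqrt(3) = 0.40818664
u_B2 = 0.692 / sqrt(6) = 0.28250782
uc = sqrt(0.21765613^2 + 0.40818664^2 + 0.28250782^2) = 0.54203431
U = k * uc = 2.58 * 0.54203431
U = 1.3984

1.3984


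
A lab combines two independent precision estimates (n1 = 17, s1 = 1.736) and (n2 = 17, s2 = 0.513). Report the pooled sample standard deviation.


s_p = sqrt(((n1-1)*s1^2 + (n2-1)*s2^2) / (n1+n2-2))
numerator = (17-1)*1.736^2 + (17-1)*0.513^2 = 48.219136 + 4.210704 = 52.42984
denominator = 17 + 17 - 2 = 32
s_p^2 = 52.42984 / 32 = 1.6384325
s_p = sqrt(1.6384325) = 1.2800

1.2800


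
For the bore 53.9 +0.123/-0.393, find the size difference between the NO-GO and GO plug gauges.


GO = nominal - lower_tol (smallest hole = maximum material condition)
GO = 53.9 - 0.393 = 53.507
NO-GO = nominal + upper_tol (largest hole = least material condition)
NO-GO = 53.9 + 0.123 = 54.023
spread = NO-GO - GO = 54.023 - 53.507 = 0.5160

0.5160


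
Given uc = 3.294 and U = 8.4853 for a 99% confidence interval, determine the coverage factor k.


k = U / uc
k = 8.4853 / 3.294
k = 2.576

2.576


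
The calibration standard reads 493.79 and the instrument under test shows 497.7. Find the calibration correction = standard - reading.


Correction = standard - reading
= 493.79 - 497.7
= -3.9100

-3.9100


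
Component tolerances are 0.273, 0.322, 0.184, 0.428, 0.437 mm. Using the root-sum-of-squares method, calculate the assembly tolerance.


RSS = sqrt(0.273^2 + 0.322^2 + 0.184^2 + 0.428^2 + 0.437^2)
= sqrt(0.586222)
= 0.7657

0.7657


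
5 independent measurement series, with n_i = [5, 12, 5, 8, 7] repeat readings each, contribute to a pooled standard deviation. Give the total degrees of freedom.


nu = sum_i (n_i - 1)
nu = ((5 - 1) + (12 - 1) + (5 - 1) + (8 - 1) + (7 - 1))
nu = 4 + 11 + 4 + 7 + 6
nu = 32

32


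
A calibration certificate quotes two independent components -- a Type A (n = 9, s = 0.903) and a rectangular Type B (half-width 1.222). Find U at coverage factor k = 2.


u_A = s / sqrt(n) = 0.903 / sqrt(9) = 0.301
u_B = half_width / sqrt(3) = 1.222 / sqrt(3) = 0.70552203
uc = sqrt(u_A^2 + u_B^2) = sqrt(0.301^2 + 0.70552203^2) = 0.7670478
U = k * uc = 2 * 0.7670478
U = 1.5341

1.5341


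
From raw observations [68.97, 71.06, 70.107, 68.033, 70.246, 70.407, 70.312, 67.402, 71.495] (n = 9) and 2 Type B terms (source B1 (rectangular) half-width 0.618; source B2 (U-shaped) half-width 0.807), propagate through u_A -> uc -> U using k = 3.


mean = (68.97 + 71.06 + 70.107 + 68.033 + 70.246 + 70.407 + 70.312 + 67.402 + 71.495) / 9 = 69.78133333
s = sqrt(sum((x - mean)^2)/(n-1)) = 1.3666949
u_A = s / sqrt(n) = 1.3666949 / sqrt(9) = 0.45556497
u_B1 = 0.618 / sqrt(3) = 0.35680247
u_B2 = 0.807 / sqrt(2) = 0.57063517
uc = sqrt(0.45556497^2 + 0.35680247^2 + 0.57063517^2) = 0.81269425
U = k * uc = 3 * 0.81269425
U = 2.4381

2.4381


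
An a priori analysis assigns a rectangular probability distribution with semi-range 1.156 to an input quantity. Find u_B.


u_B = half_width / sqrt(3)
u_B = 1.156 / 1.7320508
u_B = 0.6674

0.6674


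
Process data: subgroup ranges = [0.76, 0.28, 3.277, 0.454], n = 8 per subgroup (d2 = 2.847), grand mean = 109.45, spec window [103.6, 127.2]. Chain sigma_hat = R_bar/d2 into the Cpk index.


R_bar = (0.76 + 0.28 + 3.277 + 0.454) / 4 = 1.19275
sigma = R_bar / d2 = 1.19275 / 2.847 = 0.41894977
Cp = (USL - LSL)/(6*sigma) = (127.2 - 103.6)/(6*0.41894977) = 9.3886
Cpu = (127.2 - 109.45)/(3*0.41894977) = 14.1226
Cpl = (109.45 - 103.6)/(3*0.41894977) = 4.6545
Cpk = min(Cpu, Cpl) = 4.6545

4.6545


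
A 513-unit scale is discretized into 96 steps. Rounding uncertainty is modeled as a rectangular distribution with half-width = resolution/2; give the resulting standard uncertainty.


resolution = range / divisions
resolution = 513 / 96 = 5.34375
u_res = resolution / (2*sqrt(3))
u_res = 5.34375 / 3.4641016
u_res = 1.5426

1.5426


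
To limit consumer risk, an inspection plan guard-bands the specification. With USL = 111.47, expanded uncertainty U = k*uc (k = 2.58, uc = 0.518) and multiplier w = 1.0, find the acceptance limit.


U = k * uc = 2.58 * 0.518 = 1.33644
guard band g = w * U = 1.0 * 1.33644 = 1.33644
AL = USL - g = 111.47 - 1.33644
AL = 110.1336

110.1336


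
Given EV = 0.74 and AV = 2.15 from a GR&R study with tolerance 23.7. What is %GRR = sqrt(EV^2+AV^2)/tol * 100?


GRR = sqrt(EV^2 + AV^2) = sqrt(0.74^2 + 2.15^2) = 2.2737854
%GRR = GRR / tol * 100 = 2.2737854 / 23.7 * 100
%GRR = 9.5940

9.5940


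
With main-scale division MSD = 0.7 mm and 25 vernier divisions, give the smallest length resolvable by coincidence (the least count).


LC = MSD / n_div
= 0.7 / 25
= 0.0280

0.0280


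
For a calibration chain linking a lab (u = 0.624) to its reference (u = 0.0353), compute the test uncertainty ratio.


TUR = u_lab / u_ref
= 0.624 / 0.0353
= 17.6771

17.6771


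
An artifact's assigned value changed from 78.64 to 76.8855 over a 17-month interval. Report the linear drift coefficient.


rate = (v2 - v1) / months
= (76.8855 - 78.64) / 17
= -1.7545 / 17
= -0.1032

-0.1032


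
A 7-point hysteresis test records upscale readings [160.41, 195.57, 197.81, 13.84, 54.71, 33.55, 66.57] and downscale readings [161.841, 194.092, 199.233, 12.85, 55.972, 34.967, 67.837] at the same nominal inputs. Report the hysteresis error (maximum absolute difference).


|160.41 - 161.841| = 1.4310
|195.57 - 194.092| = 1.4780
|197.81 - 199.233| = 1.4230
|13.84 - 12.85| = 0.9900
|54.71 - 55.972| = 1.2620
|33.55 - 34.967| = 1.4170
|66.57 - 67.837| = 1.2670
hysteresis = max(diffs) = 1.4780

1.4780


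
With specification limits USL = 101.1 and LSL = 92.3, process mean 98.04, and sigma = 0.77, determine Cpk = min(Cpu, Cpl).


Cpu = (USL - mean) / (3*sigma) = (101.1 - 98.04) / (3*0.77) = 1.3247
Cpl = (mean - LSL) / (3*sigma) = (98.04 - 92.3) / (3*0.77) = 2.4848
Cpk = min(Cpu, Cpl) = 1.3247

1.3247


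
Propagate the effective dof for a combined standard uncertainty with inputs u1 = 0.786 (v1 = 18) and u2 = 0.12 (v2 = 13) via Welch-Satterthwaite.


uc = sqrt(u1^2 + u2^2) = sqrt(0.786^2 + 0.12^2) = 0.79510754
v_eff = uc^4 / (u1^4/v1 + u2^4/v2)
= 0.79510754^4 / (0.786^4/18 + 0.12^4/13)
= 0.39967178 / 0.021219945
v_eff = 18.8347

18.8347


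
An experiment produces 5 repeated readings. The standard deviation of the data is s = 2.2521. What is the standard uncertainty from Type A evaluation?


u_A = s / sqrt(n)
u_A = 2.2521 / sqrt(5)
u_A = 2.2521 / 2.236068
u_A = 1.0072

1.0072


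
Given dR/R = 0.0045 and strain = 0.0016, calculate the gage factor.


GF = (dR/R) / epsilon
= 0.0045 / 0.0016
= 2.8125

2.8125


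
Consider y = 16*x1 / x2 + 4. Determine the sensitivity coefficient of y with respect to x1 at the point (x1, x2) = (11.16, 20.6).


y = 16*x1 / x2 + 4
dy/dx1 = 16/x2
Evaluate at x2 = 20.6: c1 = 16 / 20.6
c1 = 0.7767

0.7767


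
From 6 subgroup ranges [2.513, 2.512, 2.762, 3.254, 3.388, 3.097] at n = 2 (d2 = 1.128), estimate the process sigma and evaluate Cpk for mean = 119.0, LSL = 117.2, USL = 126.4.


R_bar = (2.513 + 2.512 + 2.762 + 3.254 + 3.388 + 3.097) / 6 = 2.921
sigma = R_bar / d2 = 2.921 / 1.128 = 2.589539
Cp = (USL - LSL)/(6*sigma) = (126.4 - 117.2)/(6*2.589539) = 0.5921
Cpu = (126.4 - 119.0)/(3*2.589539) = 0.9526
Cpl = (119.0 - 117.2)/(3*2.589539) = 0.2317
Cpk = min(Cpu, Cpl) = 0.2317

0.2317


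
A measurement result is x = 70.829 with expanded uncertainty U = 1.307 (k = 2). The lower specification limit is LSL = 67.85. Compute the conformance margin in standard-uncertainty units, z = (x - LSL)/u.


u = U / k = 1.307 / 2 = 0.6535
margin = |LSL - x| = |67.85 - 70.829| = 2.979
z = margin / u = 2.979 / 0.6535
z = 4.5585

4.5585


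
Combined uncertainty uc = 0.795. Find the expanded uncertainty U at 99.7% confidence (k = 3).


U = k * uc
U = 3 * 0.795
U = 2.3850

2.3850


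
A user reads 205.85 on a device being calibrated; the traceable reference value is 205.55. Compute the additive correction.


Correction = standard - reading
= 205.55 - 205.85
= -0.3000

-0.3000


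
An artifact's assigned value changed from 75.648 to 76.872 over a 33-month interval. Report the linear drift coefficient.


rate = (v2 - v1) / months
= (76.872 - 75.648) / 33
= 1.2240 / 33
= 0.0371

0.0371


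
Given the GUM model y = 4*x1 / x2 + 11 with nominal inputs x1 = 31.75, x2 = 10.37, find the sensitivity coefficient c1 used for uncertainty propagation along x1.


y = 4*x1 / x2 + 11
dy/dx1 = 4/x2
Evaluate at x2 = 10.37: c1 = 4 / 10.37
c1 = 0.3857

0.3857


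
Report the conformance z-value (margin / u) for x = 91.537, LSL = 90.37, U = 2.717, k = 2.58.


u = U / k = 2.717 / 2.58 = 1.0531008
margin = |LSL - x| = |90.37 - 91.537| = 1.167
z = margin / u = 1.167 / 1.0531008
z = 1.1082

1.1082


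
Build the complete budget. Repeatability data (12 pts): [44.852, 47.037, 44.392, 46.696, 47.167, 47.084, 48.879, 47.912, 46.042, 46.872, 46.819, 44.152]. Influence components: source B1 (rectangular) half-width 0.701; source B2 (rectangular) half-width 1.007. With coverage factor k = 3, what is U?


mean = (44.852 + 47.037 + 44.392 + 46.696 + 47.167 + 47.084 + 48.879 + 47.912 + 46.042 + 46.872 + 46.819 + 44.152) / 12 = 46.492
s = sqrt(sum((x - mean)^2)/(n-1)) = 1.4106068
u_A = s / sqrt(n) = 1.4106068 / sqrt(12) = 0.40720711
u_B1 = 0.701 / sqrt(3) = 0.40472254
u_B2 = 1.007 / sqrt(3) = 0.58139172
uc = sqrt(0.40720711^2 + 0.40472254^2 + 0.58139172^2) = 0.81708892
U = k * uc = 3 * 0.81708892
U = 2.4513

2.4513


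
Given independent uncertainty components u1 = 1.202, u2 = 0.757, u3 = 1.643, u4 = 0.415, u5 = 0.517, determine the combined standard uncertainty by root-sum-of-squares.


uc = sqrt(1.202^2 + 0.757^2 + 1.643^2 + 0.415^2 + 0.517^2)
uc = sqrt(5.156816)
uc = 2.2709

2.2709


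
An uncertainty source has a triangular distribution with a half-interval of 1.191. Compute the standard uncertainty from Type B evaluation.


u_B = half_width / sqrt(6)
u_B = 1.191 / 2.4494897
u_B = 0.4862

0.4862


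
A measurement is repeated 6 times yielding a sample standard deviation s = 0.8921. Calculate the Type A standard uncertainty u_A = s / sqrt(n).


u_A = s / sqrt(n)
u_A = 0.8921 / sqrt(6)
u_A = 0.8921 / 2.4494897
u_A = 0.3642

0.3642


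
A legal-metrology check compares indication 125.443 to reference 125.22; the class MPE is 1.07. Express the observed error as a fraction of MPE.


e = indication - reference = 125.443 - 125.22 = 0.2230
|e| = 0.2230
ratio = |e| / MPE = 0.2230 / 1.07
ratio = 0.2084

0.2084


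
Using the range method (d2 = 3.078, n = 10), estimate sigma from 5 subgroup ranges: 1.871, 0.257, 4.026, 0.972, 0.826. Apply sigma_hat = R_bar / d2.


R_bar = (1.871 + 0.257 + 4.026 + 0.972 + 0.826) / 5
R_bar = 7.952 / 5 = 1.5904
sigma_hat = R_bar / d2 = 1.5904 / 3.078 = 0.5167

0.5167


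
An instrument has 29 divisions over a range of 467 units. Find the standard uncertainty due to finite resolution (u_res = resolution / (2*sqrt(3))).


resolution = range / divisions
resolution = 467 / 29 = 16.103448
u_res = resolution / (2*sqrt(3))
u_res = 16.103448 / 3.4641016
u_res = 4.6487

4.6487


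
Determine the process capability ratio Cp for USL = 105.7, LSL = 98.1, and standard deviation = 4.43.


Cp = (USL - LSL) / (6 * sigma)
= (105.7 - 98.1) / (6 * 4.43)
= 7.6000 / 26.5800
= 0.2859

0.2859


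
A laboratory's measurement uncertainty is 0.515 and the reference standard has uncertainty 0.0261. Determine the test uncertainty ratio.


TUR = u_lab / u_ref
= 0.515 / 0.0261
= 19.7318

19.7318


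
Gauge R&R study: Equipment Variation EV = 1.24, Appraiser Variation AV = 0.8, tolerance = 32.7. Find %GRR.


GRR = sqrt(EV^2 + AV^2) = sqrt(1.24^2 + 0.8^2) = 1.4756693
%GRR = GRR / tol * 100 = 1.4756693 / 32.7 * 100
%GRR = 4.5128

4.5128


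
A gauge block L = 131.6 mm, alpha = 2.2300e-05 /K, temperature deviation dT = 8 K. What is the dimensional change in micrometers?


dL = L * alpha * dT
= 131.6 * 2.2300e-05 * 8
= 0.0234774 mm
dL_um = 0.0234774 * 1000 = 23.4774 um

23.4774


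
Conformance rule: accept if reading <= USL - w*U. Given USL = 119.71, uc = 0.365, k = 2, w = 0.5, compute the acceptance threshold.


U = k * uc = 2 * 0.365 = 0.73
guard band g = w * U = 0.5 * 0.73 = 0.365
AL = USL - g = 119.71 - 0.365
AL = 119.3450

119.3450


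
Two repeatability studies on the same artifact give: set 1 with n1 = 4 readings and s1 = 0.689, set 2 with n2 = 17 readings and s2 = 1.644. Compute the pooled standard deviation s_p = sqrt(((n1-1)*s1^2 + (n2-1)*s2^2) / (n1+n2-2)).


s_p = sqrt(((n1-1)*s1^2 + (n2-1)*s2^2) / (n1+n2-2))
numerator = (4-1)*0.689^2 + (17-1)*1.644^2 = 1.424163 + 43.243776 = 44.667939
denominator = 4 + 17 - 2 = 19
s_p^2 = 44.667939 / 19 = 2.3509442
s_p = sqrt(2.3509442) = 1.5333

1.5333


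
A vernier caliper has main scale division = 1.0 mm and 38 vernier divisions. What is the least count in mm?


LC = MSD / n_div
= 1.0 / 38
= 0.0263

0.0263


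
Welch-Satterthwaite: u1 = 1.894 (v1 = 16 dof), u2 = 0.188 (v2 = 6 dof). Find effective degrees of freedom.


uc = sqrt(u1^2 + u2^2) = sqrt(1.894^2 + 0.188^2) = 1.9033076
v_eff = uc^4 / (u1^4/v1 + u2^4/v2)
= 1.9033076^4 / (1.894^4/16 + 0.188^4/6)
= 13.123085 / 0.80447458
v_eff = 16.3126

16.3126


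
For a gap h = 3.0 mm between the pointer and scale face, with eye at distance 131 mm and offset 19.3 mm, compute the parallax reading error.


error = h * offset / d
= 3.0 * 19.3 / 131
= 0.4420

0.4420


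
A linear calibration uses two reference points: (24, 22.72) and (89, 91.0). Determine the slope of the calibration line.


slope = (y2 - y1) / (x2 - x1)
= (91.0 - 22.72) / (89 - 24)
= 68.2800 / 65
= 1.0505

1.0505


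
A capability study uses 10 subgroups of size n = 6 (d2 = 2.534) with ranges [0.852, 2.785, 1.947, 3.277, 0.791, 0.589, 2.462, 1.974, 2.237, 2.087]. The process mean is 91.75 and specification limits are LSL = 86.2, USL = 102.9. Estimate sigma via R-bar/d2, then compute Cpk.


R_bar = (0.852 + 2.785 + 1.947 + 3.277 + 0.791 + 0.589 + 2.462 + 1.974 + 2.237 + 2.087) / 10 = 1.9001
sigma = R_bar / d2 = 1.9001 / 2.534 = 0.74984215
Cp = (USL - LSL)/(6*sigma) = (102.9 - 86.2)/(6*0.74984215) = 3.7119
Cpu = (102.9 - 91.75)/(3*0.74984215) = 4.9566
Cpl = (91.75 - 86.2)/(3*0.74984215) = 2.4672
Cpk = min(Cpu, Cpl) = 2.4672

2.4672


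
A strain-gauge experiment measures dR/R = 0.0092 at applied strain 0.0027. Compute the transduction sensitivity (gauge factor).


GF = (dR/R) / epsilon
= 0.0092 / 0.0027
= 3.4074

3.4074


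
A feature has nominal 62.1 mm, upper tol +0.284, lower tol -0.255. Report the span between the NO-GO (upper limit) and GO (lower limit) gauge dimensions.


GO = nominal - lower_tol (smallest hole = maximum material condition)
GO = 62.1 - 0.255 = 61.845
NO-GO = nominal + upper_tol (largest hole = least material condition)
NO-GO = 62.1 + 0.284 = 62.384
spread = NO-GO - GO = 62.384 - 61.845 = 0.5390

0.5390


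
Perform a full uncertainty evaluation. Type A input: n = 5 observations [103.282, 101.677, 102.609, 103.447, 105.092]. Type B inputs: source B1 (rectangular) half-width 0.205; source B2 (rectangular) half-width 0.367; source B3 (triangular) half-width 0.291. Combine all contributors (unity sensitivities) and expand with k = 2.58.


mean = (103.282 + 101.677 + 102.609 + 103.447 + 105.092) / 5 = 103.2214
s = sqrt(sum((x - mean)^2)/(n-1)) = 1.2563755
u_A = s / sqrt(n) = 1.2563755 / sqrt(5) = 0.5618682
u_B1 = 0.205 / sqrt(3) = 0.11835681
u_B2 = 0.367 / sqrt(3) = 0.21188755
u_B3 = 0.291 / sqrt(6) = 0.11880025
uc = sqrt(0.5618682^2 + 0.11835681^2 + 0.21188755^2 + 0.11880025^2) = 0.62346936
U = k * uc = 2.58 * 0.62346936
U = 1.6086

1.6086


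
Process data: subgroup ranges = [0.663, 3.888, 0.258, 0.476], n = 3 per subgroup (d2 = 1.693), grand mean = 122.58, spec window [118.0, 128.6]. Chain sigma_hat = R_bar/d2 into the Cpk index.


R_bar = (0.663 + 3.888 + 0.258 + 0.476) / 4 = 1.32125
sigma = R_bar / d2 = 1.32125 / 1.693 = 0.78041937
Cp = (USL - LSL)/(6*sigma) = (128.6 - 118.0)/(6*0.78041937) = 2.2637
Cpu = (128.6 - 122.58)/(3*0.78041937) = 2.5713
Cpl = (122.58 - 118.0)/(3*0.78041937) = 1.9562
Cpk = min(Cpu, Cpl) = 1.9562

1.9562


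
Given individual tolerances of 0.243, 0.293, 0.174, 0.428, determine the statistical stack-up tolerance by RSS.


RSS = sqrt(0.243^2 + 0.293^2 + 0.174^2 + 0.428^2)
= sqrt(0.358358)
= 0.5986

0.5986


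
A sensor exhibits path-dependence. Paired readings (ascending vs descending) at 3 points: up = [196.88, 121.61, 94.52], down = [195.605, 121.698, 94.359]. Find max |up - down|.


|196.88 - 195.605| = 1.2750
|121.61 - 121.698| = 0.0880
|94.52 - 94.359| = 0.1610
hysteresis = max(diffs) = 1.2750

1.2750


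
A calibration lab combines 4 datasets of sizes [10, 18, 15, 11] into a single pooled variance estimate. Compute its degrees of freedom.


nu = sum_i (n_i - 1)
nu = ((10 - 1) + (18 - 1) + (15 - 1) + (11 - 1))
nu = 9 + 17 + 14 + 10
nu = 50

50


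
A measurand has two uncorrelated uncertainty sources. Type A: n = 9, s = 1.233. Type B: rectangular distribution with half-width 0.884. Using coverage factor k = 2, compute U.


u_A = s / sqrt(n) = 1.233 / sqrt(9) = 0.411
u_B = half_width / sqrt(3) = 0.884 / sqrt(3) = 0.51037764
uc = sqrt(u_A^2 + u_B^2) = sqrt(0.411^2 + 0.51037764^2) = 0.65529103
U = k * uc = 2 * 0.65529103
U = 1.3106

1.3106


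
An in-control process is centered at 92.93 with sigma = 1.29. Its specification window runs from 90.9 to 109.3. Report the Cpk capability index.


Cpu = (USL - mean) / (3*sigma) = (109.3 - 92.93) / (3*1.29) = 4.2300
Cpl = (mean - LSL) / (3*sigma) = (92.93 - 90.9) / (3*1.29) = 0.5245
Cpk = min(Cpu, Cpl) = 0.5245

0.5245


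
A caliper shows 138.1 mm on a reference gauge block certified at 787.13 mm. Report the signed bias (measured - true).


Systematic error = measured - true
= 138.1 - 787.13
= -649.0300

-649.0300


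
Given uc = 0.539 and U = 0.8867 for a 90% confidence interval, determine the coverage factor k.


k = U / uc
k = 0.8867 / 0.539
k = 1.645

1.645


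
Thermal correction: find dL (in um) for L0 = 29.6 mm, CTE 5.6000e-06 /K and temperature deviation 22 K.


dL = L * alpha * dT
= 29.6 * 5.6000e-06 * 22
= 0.0036467 mm
dL_um = 0.0036467 * 1000 = 3.6467 um

3.6467


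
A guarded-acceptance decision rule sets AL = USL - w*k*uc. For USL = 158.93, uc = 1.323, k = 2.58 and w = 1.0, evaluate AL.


U = k * uc = 2.58 * 1.323 = 3.41334
guard band g = w * U = 1.0 * 3.41334 = 3.41334
AL = USL - g = 158.93 - 3.41334
AL = 155.5167

155.5167


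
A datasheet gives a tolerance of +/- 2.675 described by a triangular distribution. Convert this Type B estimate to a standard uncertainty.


u_B = half_width / sqrt(6)
u_B = 2.675 / 2.4494897
u_B = 1.0921

1.0921


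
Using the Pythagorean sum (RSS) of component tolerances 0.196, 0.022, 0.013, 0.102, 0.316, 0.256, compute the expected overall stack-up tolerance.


RSS = sqrt(0.196^2 + 0.022^2 + 0.013^2 + 0.102^2 + 0.316^2 + 0.256^2)
= sqrt(0.214865)
= 0.4635

0.4635


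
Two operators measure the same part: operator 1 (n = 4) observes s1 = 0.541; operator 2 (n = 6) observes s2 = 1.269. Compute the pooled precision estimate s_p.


s_p = sqrt(((n1-1)*s1^2 + (n2-1)*s2^2) / (n1+n2-2))
numerator = (4-1)*0.541^2 + (6-1)*1.269^2 = 0.878043 + 8.051805 = 8.929848
denominator = 4 + 6 - 2 = 8
s_p^2 = 8.929848 / 8 = 1.116231
s_p = sqrt(1.116231) = 1.0565

1.0565


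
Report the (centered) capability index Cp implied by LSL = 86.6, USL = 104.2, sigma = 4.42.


Cp = (USL - LSL) / (6 * sigma)
= (104.2 - 86.6) / (6 * 4.42)
= 17.6000 / 26.5200
= 0.6637

0.6637


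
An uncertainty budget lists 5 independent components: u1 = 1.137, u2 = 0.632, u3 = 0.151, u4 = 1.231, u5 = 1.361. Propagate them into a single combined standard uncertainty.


uc = sqrt(1.137^2 + 0.632^2 + 0.151^2 + 1.231^2 + 1.361^2)
uc = sqrt(5.082676)
uc = 2.2545

2.2545


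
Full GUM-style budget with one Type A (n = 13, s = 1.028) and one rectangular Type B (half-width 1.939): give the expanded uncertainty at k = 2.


u_A = s / sqrt(n) = 1.028 / sqrt(13) = 0.2851159
u_B = half_width / sqrt(3) = 1.939 / sqrt(3) = 1.1194822
uc = sqrt(u_A^2 + u_B^2) = sqrt(0.2851159^2 + 1.1194822^2) = 1.1552192
U = k * uc = 2 * 1.1552192
U = 2.3104

2.3104


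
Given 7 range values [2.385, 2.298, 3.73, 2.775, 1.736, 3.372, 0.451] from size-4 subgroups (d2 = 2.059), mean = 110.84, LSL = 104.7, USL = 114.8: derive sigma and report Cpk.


R_bar = (2.385 + 2.298 + 3.73 + 2.775 + 1.736 + 3.372 + 0.451) / 7 = 2.3924286
sigma = R_bar / d2 = 2.3924286 / 2.059 = 1.1619372
Cp = (USL - LSL)/(6*sigma) = (114.8 - 104.7)/(6*1.1619372) = 1.4487
Cpu = (114.8 - 110.84)/(3*1.1619372) = 1.1360
Cpl = (110.84 - 104.7)/(3*1.1619372) = 1.7614
Cpk = min(Cpu, Cpl) = 1.1360

1.1360


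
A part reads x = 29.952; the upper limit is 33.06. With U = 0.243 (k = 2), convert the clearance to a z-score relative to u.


u = U / k = 0.243 / 2 = 0.1215
margin = |USL - x| = |33.06 - 29.952| = 3.108
z = margin / u = 3.108 / 0.1215
z = 25.5802

25.5802


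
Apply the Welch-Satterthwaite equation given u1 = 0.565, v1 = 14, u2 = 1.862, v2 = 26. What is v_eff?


uc = sqrt(u1^2 + u2^2) = sqrt(0.565^2 + 1.862^2) = 1.9458338
v_eff = uc^4 / (u1^4/v1 + u2^4/v2)
= 1.9458338^4 / (0.565^4/14 + 1.862^4/26)
= 14.335834 / 0.46960175
v_eff = 30.5276

30.5276


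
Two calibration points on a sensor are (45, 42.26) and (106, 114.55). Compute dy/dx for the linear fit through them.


slope = (y2 - y1) / (x2 - x1)
= (114.55 - 42.26) / (106 - 45)
= 72.2900 / 61
= 1.1851

1.1851


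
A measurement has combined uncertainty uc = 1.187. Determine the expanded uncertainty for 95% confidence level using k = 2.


U = k * uc
U = 2 * 1.187
U = 2.3740

2.3740


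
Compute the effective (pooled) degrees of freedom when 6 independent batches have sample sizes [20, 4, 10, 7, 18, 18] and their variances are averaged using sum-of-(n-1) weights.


nu = sum_i (n_i - 1)
nu = ((20 - 1) + (4 - 1) + (10 - 1) + (7 - 1) + (18 - 1) + (18 - 1))
nu = 19 + 3 + 9 + 6 + 17 + 17
nu = 71

71


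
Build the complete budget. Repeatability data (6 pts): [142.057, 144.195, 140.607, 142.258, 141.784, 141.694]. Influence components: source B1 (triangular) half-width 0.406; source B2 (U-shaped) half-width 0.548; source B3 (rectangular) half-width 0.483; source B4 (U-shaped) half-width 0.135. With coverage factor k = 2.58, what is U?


mean = (142.057 + 144.195 + 140.607 + 142.258 + 141.784 + 141.694) / 6 = 142.0991667
s = sqrt(sum((x - mean)^2)/(n-1)) = 1.1755488
u_A = s / sqrt(n) = 1.1755488 / sqrt(6) = 0.47991579
u_B1 = 0.406 / sqrt(6) = 0.16574881
u_B2 = 0.548 / sqrt(2) = 0.38749452
u_B3 = 0.483 / sqrt(3) = 0.27886018
u_B4 = 0.135 / sqrt(2) = 0.095459415
uc = sqrt(0.47991579^2 + 0.16574881^2 + 0.38749452^2 + 0.27886018^2 + 0.095459415^2) = 0.70343396
U = k * uc = 2.58 * 0.70343396
U = 1.8149

1.8149


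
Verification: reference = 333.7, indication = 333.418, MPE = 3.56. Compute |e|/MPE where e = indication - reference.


e = indication - reference = 333.418 - 333.7 = -0.2820
|e| = 0.2820
ratio = |e| / MPE = 0.2820 / 3.56
ratio = 0.0792

0.0792


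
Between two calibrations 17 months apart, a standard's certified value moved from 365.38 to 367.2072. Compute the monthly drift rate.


rate = (v2 - v1) / months
= (367.2072 - 365.38) / 17
= 1.8272 / 17
= 0.1075

0.1075


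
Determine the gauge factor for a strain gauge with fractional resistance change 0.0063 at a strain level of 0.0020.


GF = (dR/R) / epsilon
= 0.0063 / 0.0020
= 3.1500

3.1500


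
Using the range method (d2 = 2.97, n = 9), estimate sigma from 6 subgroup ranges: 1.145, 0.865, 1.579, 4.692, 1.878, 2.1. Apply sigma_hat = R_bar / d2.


R_bar = (1.145 + 0.865 + 1.579 + 4.692 + 1.878 + 2.1) / 6
R_bar = 12.259 / 6 = 2.0431667
sigma_hat = R_bar / d2 = 2.0431667 / 2.97 = 0.6879

0.6879


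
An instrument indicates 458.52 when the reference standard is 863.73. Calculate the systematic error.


Systematic error = measured - true
= 458.52 - 863.73
= -405.2100

-405.2100


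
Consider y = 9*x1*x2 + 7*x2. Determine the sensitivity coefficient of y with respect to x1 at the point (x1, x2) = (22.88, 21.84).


y = 9*x1*x2 + 7*x2
dy/dx1 = 9*x2
Evaluate at x2 = 21.84: c1 = 9 * 21.84
c1 = 196.5600

196.5600


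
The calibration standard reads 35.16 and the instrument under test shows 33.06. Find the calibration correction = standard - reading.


Correction = standard - reading
= 35.16 - 33.06
= 2.1000

2.1000


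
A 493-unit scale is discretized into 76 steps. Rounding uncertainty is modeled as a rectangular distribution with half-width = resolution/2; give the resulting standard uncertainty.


resolution = range / divisions
resolution = 493 / 76 = 6.4868421
u_res = resolution / (2*sqrt(3))
u_res = 6.4868421 / 3.4641016
u_res = 1.8726

1.8726


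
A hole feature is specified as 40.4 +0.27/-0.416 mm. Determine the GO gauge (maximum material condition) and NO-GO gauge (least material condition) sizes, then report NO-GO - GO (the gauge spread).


GO = nominal - lower_tol (smallest hole = maximum material condition)
GO = 40.4 - 0.416 = 39.984
NO-GO = nominal + upper_tol (largest hole = least material condition)
NO-GO = 40.4 + 0.27 = 40.67
spread = NO-GO - GO = 40.67 - 39.984 = 0.6860

0.6860


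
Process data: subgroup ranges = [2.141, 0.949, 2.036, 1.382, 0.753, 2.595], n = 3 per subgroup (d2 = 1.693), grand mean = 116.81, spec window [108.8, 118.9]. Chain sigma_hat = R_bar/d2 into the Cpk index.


R_bar = (2.141 + 0.949 + 2.036 + 1.382 + 0.753 + 2.595) / 6 = 1.6426667
sigma = R_bar / d2 = 1.6426667 / 1.693 = 0.97026976
Cp = (USL - LSL)/(6*sigma) = (118.9 - 108.8)/(6*0.97026976) = 1.7349
Cpu = (118.9 - 116.81)/(3*0.97026976) = 0.7180
Cpl = (116.81 - 108.8)/(3*0.97026976) = 2.7518
Cpk = min(Cpu, Cpl) = 0.7180

0.7180


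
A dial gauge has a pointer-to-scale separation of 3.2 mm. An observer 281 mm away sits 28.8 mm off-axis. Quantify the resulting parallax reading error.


error = h * offset / d
= 3.2 * 28.8 / 281
= 0.3280

0.3280


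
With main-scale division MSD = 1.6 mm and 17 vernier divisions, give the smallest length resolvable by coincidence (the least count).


LC = MSD / n_div
= 1.6 / 17
= 0.0941

0.0941


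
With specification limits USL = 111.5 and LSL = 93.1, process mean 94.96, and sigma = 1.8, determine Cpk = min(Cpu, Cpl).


Cpu = (USL - mean) / (3*sigma) = (111.5 - 94.96) / (3*1.8) = 3.0630
Cpl = (mean - LSL) / (3*sigma) = (94.96 - 93.1) / (3*1.8) = 0.3444
Cpk = min(Cpu, Cpl) = 0.3444

0.3444


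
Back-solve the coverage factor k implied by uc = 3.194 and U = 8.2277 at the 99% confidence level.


k = U / uc
k = 8.2277 / 3.194
k = 2.576

2.576


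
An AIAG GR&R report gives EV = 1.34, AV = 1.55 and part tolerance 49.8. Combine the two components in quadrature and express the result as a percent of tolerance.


GRR = sqrt(EV^2 + AV^2) = sqrt(1.34^2 + 1.55^2) = 2.0489265
%GRR = GRR / tol * 100 = 2.0489265 / 49.8 * 100
%GRR = 4.1143

4.1143


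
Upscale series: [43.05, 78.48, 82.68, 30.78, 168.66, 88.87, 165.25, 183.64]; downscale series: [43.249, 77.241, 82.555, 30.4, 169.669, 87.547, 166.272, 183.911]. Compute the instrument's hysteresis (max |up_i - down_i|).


|43.05 - 43.249| = 0.1990
|78.48 - 77.241| = 1.2390
|82.68 - 82.555| = 0.1250
|30.78 - 30.4| = 0.3800
|168.66 - 169.669| = 1.0090
|88.87 - 87.547| = 1.3230
|165.25 - 166.272| = 1.0220
|183.64 - 183.911| = 0.2710
hysteresis = max(diffs) = 1.3230

1.3230


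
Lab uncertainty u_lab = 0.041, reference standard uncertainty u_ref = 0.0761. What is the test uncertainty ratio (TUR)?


TUR = u_lab / u_ref
= 0.041 / 0.0761
= 0.5388

0.5388


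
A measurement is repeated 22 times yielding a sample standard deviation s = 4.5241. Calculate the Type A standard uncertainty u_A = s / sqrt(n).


u_A = s / sqrt(n)
u_A = 4.5241 / sqrt(22)
u_A = 4.5241 / 4.6904158
u_A = 0.9645

0.9645


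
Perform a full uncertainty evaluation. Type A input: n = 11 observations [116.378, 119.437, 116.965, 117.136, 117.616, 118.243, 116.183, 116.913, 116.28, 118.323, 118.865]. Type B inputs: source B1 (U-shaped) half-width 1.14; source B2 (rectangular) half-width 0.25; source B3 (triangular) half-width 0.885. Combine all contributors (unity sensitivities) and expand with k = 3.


mean = (116.378 + 119.437 + 116.965 + 117.136 + 117.616 + 118.243 + 116.183 + 116.913 + 116.28 + 118.323 + 118.865) / 11 = 117.4853636
s = sqrt(sum((x - mean)^2)/(n-1)) = 1.1000334
u_A = s / sqrt(n) = 1.1000334 / sqrt(11) = 0.33167255
u_B1 = 1.14 / sqrt(2) = 0.80610173
u_B2 = 0.25 / sqrt(3) = 0.14433757
u_B3 = 0.885 / sqrt(6) = 0.36129974
uc = sqrt(0.33167255^2 + 0.80610173^2 + 0.14433757^2 + 0.36129974^2) = 0.95455619
U = k * uc = 3 * 0.95455619
U = 2.8637

2.8637


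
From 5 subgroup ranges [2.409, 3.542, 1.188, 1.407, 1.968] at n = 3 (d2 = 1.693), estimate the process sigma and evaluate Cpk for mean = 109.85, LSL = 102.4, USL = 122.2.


R_bar = (2.409 + 3.542 + 1.188 + 1.407 + 1.968) / 5 = 2.1028
sigma = R_bar / d2 = 2.1028 / 1.693 = 1.2420555
Cp = (USL - LSL)/(6*sigma) = (122.2 - 102.4)/(6*1.2420555) = 2.6569
Cpu = (122.2 - 109.85)/(3*1.2420555) = 3.3144
Cpl = (109.85 - 102.4)/(3*1.2420555) = 1.9994
Cpk = min(Cpu, Cpl) = 1.9994

1.9994


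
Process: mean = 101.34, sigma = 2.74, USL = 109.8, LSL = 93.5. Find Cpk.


Cpu = (USL - mean) / (3*sigma) = (109.8 - 101.34) / (3*2.74) = 1.0292
Cpl = (mean - LSL) / (3*sigma) = (101.34 - 93.5) / (3*2.74) = 0.9538
Cpk = min(Cpu, Cpl) = 0.9538

0.9538


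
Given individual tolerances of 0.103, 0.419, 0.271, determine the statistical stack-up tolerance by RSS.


RSS = sqrt(0.103^2 + 0.419^2 + 0.271^2)
= sqrt(0.259611)
= 0.5095

0.5095


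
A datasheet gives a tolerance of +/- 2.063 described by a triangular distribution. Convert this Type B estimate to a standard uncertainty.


u_B = half_width / sqrt(6)
u_B = 2.063 / 2.4494897
u_B = 0.8422

0.8422


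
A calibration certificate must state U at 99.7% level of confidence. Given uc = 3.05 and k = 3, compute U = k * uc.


U = k * uc
U = 3 * 3.05
U = 9.1500

9.1500


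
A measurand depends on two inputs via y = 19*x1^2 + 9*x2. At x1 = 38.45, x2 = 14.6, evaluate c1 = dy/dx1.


y = 19*x1^2 + 9*x2
dy/dx1 = 2*19*x1
Evaluate at x1 = 38.45: c1 = 38 * 38.45
c1 = 1461.1000

1461.1000


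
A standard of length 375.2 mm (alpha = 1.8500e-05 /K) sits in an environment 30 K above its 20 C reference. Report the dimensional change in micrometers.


dL = L * alpha * dT
= 375.2 * 1.8500e-05 * 30
= 0.2082360 mm
dL_um = 0.2082360 * 1000 = 208.2360 um

208.2360


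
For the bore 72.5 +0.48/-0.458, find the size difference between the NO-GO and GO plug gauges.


GO = nominal - lower_tol (smallest hole = maximum material condition)
GO = 72.5 - 0.458 = 72.042
NO-GO = nominal + upper_tol (largest hole = least material condition)
NO-GO = 72.5 + 0.48 = 72.98
spread = NO-GO - GO = 72.98 - 72.042 = 0.9380

0.9380


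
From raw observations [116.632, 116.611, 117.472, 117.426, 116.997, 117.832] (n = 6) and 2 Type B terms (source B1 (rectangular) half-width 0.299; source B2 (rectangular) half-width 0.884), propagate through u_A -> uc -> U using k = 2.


mean = (116.632 + 116.611 + 117.472 + 117.426 + 116.997 + 117.832) / 6 = 117.1616667
s = sqrt(sum((x - mean)^2)/(n-1)) = 0.49526182
u_A = s / sqrt(n) = 0.49526182 / sqrt(6) = 0.20218979
u_B1 = 0.299 / sqrt(3) = 0.17262773
u_B2 = 0.884 / sqrt(3) = 0.51037764
uc = sqrt(0.20218979^2 + 0.17262773^2 + 0.51037764^2) = 0.57547057
U = k * uc = 2 * 0.57547057
U = 1.1509

1.1509


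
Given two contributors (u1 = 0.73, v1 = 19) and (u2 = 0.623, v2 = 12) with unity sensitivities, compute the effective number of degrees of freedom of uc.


uc = sqrt(u1^2 + u2^2) = sqrt(0.73^2 + 0.623^2) = 0.95970256
v_eff = uc^4 / (u1^4/v1 + u2^4/v2)
= 0.95970256^4 / (0.73^4/19 + 0.623^4/12)
= 0.84829443 / 0.027500119
v_eff = 30.8469

30.8469


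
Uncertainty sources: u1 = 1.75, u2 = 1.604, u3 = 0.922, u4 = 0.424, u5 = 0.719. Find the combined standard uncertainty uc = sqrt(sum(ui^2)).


uc = sqrt(1.75^2 + 1.604^2 + 0.922^2 + 0.424^2 + 0.719^2)
uc = sqrt(7.182137)
uc = 2.6800

2.6800


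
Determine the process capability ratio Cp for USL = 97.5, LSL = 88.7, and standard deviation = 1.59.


Cp = (USL - LSL) / (6 * sigma)
= (97.5 - 88.7) / (6 * 1.59)
= 8.8000 / 9.5400
= 0.9224

0.9224


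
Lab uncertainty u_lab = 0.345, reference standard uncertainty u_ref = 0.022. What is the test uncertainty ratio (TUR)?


TUR = u_lab / u_ref
= 0.345 / 0.022
= 15.6818

15.6818


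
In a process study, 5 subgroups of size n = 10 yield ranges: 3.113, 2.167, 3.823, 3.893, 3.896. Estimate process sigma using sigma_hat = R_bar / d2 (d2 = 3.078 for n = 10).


R_bar = (3.113 + 2.167 + 3.823 + 3.893 + 3.896) / 5
R_bar = 16.892 / 5 = 3.3784
sigma_hat = R_bar / d2 = 3.3784 / 3.078 = 1.0976

1.0976


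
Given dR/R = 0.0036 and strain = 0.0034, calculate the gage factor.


GF = (dR/R) / epsilon
= 0.0036 / 0.0034
= 1.0588

1.0588


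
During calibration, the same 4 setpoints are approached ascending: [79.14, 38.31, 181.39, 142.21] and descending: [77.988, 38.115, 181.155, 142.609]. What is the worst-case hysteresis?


|79.14 - 77.988| = 1.1520
|38.31 - 38.115| = 0.1950
|181.39 - 181.155| = 0.2350
|142.21 - 142.609| = 0.3990
hysteresis = max(diffs) = 1.1520

1.1520


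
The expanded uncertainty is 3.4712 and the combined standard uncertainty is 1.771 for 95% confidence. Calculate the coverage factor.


k = U / uc
k = 3.4712 / 1.771
k = 1.96

1.96


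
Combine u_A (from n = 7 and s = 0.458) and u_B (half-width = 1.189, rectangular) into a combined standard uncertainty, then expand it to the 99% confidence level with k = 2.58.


u_A = s / sqrt(n) = 0.458 / sqrt(7) = 0.17310773
u_B = half_width / sqrt(3) = 1.189 / sqrt(3) = 0.68646947
uc = sqrt(u_A^2 + u_B^2) = sqrt(0.17310773^2 + 0.68646947^2) = 0.70795948
U = k * uc = 2.58 * 0.70795948
U = 1.8265

1.8265


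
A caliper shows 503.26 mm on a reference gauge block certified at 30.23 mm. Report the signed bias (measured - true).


Systematic error = measured - true
= 503.26 - 30.23
= 473.0300

473.0300


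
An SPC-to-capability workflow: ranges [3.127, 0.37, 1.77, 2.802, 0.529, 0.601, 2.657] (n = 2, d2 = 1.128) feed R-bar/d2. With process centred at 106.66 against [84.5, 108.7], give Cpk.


R_bar = (3.127 + 0.37 + 1.77 + 2.802 + 0.529 + 0.601 + 2.657) / 7 = 1.6937143
sigma = R_bar / d2 = 1.6937143 / 1.128 = 1.5015198
Cp = (USL - LSL)/(6*sigma) = (108.7 - 84.5)/(6*1.5015198) = 2.6862
Cpu = (108.7 - 106.66)/(3*1.5015198) = 0.4529
Cpl = (106.66 - 84.5)/(3*1.5015198) = 4.9195
Cpk = min(Cpu, Cpl) = 0.4529

0.4529
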